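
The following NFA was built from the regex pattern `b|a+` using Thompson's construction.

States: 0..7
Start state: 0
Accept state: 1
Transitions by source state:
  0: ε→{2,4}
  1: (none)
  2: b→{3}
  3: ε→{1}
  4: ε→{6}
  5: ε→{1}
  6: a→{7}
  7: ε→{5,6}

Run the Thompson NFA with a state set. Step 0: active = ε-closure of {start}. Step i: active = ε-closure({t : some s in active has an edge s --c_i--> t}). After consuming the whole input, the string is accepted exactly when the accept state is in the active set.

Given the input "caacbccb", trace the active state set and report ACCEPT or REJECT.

start: ε-closure({0}) = {0,2,4,6}
'c' @ 1: {}  — state set empty
rest 'aacbccb' ignored (set empty)
after full input: {}  (accept=1 not in)

Answer: REJECT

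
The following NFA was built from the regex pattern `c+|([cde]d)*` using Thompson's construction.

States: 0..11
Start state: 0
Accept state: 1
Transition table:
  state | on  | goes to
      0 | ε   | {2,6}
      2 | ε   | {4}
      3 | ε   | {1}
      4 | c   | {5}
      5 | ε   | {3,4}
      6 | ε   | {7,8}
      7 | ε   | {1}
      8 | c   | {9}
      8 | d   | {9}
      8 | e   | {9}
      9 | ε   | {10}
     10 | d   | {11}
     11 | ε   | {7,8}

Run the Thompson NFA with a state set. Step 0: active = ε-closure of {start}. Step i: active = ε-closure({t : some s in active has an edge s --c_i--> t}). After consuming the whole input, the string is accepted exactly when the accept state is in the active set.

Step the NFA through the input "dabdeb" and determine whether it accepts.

Answer: REJECT

Trace:
S₀ = ε-closure({0}) = {0,1,2,4,6,7,8}
'd' @ 1: {9,10}
'a' @ 2: {}  — dead — no transitions
rest 'bdeb' ignored (set empty)
end set {} — state 1 not in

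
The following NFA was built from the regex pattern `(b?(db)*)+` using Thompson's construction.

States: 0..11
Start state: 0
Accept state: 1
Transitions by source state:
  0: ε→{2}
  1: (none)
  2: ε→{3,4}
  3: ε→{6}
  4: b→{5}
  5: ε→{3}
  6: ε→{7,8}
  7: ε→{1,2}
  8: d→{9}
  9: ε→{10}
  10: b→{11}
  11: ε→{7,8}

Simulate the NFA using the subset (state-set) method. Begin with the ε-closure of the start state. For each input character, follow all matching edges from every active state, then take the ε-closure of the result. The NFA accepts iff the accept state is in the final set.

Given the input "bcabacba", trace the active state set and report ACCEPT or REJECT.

S₀ = ε-closure({0}) = {0,1,2,3,4,6,7,8}
'b' @ 1: {1,2,3,4,5,6,7,8}  ✓accept
'c' @ 2: {}  — no active states
rest 'abacba' ignored (set empty)
after full input: {}  (accept=1 not in)

Answer: REJECT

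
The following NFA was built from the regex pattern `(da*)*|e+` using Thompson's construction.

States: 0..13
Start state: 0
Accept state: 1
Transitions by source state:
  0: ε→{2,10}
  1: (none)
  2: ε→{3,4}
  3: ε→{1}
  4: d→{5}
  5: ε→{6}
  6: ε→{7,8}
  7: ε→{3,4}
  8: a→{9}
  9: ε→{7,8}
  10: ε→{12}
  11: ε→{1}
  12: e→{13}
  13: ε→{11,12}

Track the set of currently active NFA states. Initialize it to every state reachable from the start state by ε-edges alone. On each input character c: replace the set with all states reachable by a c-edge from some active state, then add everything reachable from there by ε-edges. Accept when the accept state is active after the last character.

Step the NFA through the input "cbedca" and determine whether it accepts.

Answer: REJECT

Derivation:
S₀ = ε-closure({0}) = {0,1,2,3,4,10,12}
'c' @ 1: {}  — dead — no transitions
rest 'bedca' ignored (set empty)
after full input: {}  (accept=1 not in)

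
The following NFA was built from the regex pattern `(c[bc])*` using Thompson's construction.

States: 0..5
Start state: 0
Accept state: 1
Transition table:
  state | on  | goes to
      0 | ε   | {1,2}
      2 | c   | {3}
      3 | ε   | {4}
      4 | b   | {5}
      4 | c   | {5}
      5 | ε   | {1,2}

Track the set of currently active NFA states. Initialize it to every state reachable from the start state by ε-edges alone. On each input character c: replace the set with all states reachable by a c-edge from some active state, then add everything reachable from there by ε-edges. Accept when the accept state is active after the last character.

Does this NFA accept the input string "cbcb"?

S₀ = ε-closure({0}) = {0,1,2}
'c' @ 1: {3,4}
'b' @ 2: {1,2,5}  ✓accept
'c' @ 3: {3,4}
'b' @ 4: {1,2,5}  ✓accept
end set {1,2,5} — state 1 in

Answer: ACCEPT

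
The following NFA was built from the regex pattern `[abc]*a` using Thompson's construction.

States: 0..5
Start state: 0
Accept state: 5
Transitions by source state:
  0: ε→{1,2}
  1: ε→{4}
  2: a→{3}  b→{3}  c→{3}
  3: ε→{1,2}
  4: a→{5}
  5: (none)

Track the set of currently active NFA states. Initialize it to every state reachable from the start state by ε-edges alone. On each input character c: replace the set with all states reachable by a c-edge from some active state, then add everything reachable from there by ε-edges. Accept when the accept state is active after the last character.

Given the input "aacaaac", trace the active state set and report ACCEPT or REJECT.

Answer: REJECT

Derivation:
S₀ = ε-closure({0}) = {0,1,2,4}
'a' @ 1: {1,2,3,4,5}  ✓accept
'a' @ 2: {1,2,3,4,5}  ✓accept
'c' @ 3: {1,2,3,4}
'a' @ 4: {1,2,3,4,5}  ✓accept
'a' @ 5: {1,2,3,4,5}  ✓accept
'a' @ 6: {1,2,3,4,5}  ✓accept
'c' @ 7: {1,2,3,4}
after full input: {1,2,3,4}  (accept=5 not in)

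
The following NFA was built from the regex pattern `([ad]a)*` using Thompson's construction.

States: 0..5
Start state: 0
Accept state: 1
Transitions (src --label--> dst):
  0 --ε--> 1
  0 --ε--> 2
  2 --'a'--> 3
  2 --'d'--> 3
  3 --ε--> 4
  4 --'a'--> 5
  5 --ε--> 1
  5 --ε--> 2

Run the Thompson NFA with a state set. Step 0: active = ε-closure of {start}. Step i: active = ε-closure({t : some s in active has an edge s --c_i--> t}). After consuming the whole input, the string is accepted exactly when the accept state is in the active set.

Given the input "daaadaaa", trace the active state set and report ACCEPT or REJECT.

start: ε-closure({0}) = {0,1,2}
'd' @ 1: {3,4}
'a' @ 2: {1,2,5}  (accept∈set)
'a' @ 3: {3,4}
'a' @ 4: {1,2,5}  (accept∈set)
'd' @ 5: {3,4}
'a' @ 6: {1,2,5}  (accept∈set)
'a' @ 7: {3,4}
'a' @ 8: {1,2,5}  (accept∈set)
end set {1,2,5} — state 1 in

Answer: ACCEPT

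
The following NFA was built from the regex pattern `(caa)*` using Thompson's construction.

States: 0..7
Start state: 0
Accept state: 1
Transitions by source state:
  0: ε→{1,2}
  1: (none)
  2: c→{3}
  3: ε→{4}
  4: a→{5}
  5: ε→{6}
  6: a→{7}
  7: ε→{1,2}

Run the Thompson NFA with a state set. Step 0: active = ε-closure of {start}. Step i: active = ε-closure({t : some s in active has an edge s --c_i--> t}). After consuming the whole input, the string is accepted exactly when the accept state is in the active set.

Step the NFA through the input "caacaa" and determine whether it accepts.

initial (ε-close {0}): {0,1,2}
'c' @ 1: {3,4}
'a' @ 2: {5,6}
'a' @ 3: {1,2,7}  ✓accept
'c' @ 4: {3,4}
'a' @ 5: {5,6}
'a' @ 6: {1,2,7}  ✓accept
after full input: {1,2,7}  (accept=1 in)

Answer: ACCEPT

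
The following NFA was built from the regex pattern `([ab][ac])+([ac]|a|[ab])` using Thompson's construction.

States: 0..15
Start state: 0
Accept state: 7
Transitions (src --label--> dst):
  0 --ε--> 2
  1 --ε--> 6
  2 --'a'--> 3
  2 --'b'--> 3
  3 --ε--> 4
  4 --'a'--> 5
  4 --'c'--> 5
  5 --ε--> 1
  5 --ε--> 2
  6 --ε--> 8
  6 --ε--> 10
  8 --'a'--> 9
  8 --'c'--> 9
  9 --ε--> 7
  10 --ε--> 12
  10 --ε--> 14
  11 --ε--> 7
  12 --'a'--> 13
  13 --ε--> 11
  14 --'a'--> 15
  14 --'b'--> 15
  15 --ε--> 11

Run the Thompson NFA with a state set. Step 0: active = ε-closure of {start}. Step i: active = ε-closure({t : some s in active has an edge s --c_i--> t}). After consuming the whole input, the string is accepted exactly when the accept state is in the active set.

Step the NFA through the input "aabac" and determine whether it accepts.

Answer: ACCEPT

Steps:
S₀ = ε-closure({0}) = {0,2}
'a' @ 1: {3,4}
'a' @ 2: {1,2,5,6,8,10,12,14}
'b' @ 3: {3,4,7,11,15}  [accepting]
'a' @ 4: {1,2,5,6,8,10,12,14}
'c' @ 5: {7,9}  [accepting]
after full input: {7,9}  (accept=7 in)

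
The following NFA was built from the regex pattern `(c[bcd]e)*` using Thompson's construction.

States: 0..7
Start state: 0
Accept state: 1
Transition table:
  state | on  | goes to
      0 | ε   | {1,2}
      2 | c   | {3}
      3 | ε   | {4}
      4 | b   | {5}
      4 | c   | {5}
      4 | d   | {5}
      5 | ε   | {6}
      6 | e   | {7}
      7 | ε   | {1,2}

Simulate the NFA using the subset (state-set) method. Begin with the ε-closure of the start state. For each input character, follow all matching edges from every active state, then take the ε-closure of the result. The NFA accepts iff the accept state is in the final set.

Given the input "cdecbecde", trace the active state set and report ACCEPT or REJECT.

Answer: ACCEPT

Derivation:
initial (ε-close {0}): {0,1,2}
'c' @ 1: {3,4}
'd' @ 2: {5,6}
'e' @ 3: {1,2,7}  ✓accept
'c' @ 4: {3,4}
'b' @ 5: {5,6}
'e' @ 6: {1,2,7}  ✓accept
'c' @ 7: {3,4}
'd' @ 8: {5,6}
'e' @ 9: {1,2,7}  ✓accept
final: {1,2,7}; accept 1 in set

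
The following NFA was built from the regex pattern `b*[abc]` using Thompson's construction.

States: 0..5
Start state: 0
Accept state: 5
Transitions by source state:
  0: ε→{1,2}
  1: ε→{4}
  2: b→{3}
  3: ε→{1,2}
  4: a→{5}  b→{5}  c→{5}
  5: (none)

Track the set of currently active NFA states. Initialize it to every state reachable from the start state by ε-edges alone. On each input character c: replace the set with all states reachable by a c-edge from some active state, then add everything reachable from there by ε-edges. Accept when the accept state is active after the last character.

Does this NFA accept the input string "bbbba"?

initial (ε-close {0}): {0,1,2,4}
'b' @ 1: {1,2,3,4,5}  (accept∈set)
'b' @ 2: {1,2,3,4,5}  (accept∈set)
'b' @ 3: {1,2,3,4,5}  (accept∈set)
'b' @ 4: {1,2,3,4,5}  (accept∈set)
'a' @ 5: {5}  (accept∈set)
final: {5}; accept 5 in set

Answer: ACCEPT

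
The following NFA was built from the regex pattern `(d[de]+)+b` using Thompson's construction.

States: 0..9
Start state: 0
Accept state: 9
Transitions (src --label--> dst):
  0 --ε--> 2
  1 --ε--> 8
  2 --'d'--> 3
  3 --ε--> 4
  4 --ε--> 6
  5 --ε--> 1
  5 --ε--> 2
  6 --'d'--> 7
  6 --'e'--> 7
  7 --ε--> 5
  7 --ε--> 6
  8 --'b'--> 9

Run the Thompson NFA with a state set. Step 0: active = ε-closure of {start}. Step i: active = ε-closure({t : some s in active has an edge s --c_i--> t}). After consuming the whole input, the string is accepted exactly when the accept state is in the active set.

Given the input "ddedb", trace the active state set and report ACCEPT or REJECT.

initial (ε-close {0}): {0,2}
'd' @ 1: {3,4,6}
'd' @ 2: {1,2,5,6,7,8}
'e' @ 3: {1,2,5,6,7,8}
'd' @ 4: {1,2,3,4,5,6,7,8}
'b' @ 5: {9}  ✓accept
after full input: {9}  (accept=9 in)

Answer: ACCEPT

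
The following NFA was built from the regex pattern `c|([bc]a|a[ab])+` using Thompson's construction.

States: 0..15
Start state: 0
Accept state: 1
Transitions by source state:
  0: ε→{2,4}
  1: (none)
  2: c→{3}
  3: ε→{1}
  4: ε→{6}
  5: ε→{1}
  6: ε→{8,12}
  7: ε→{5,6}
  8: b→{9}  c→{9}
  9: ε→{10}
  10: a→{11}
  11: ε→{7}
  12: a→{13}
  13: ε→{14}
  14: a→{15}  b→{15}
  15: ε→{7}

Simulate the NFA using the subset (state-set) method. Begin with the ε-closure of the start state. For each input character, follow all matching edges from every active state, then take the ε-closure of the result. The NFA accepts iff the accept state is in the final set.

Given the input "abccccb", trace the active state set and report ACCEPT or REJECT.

Answer: REJECT

Steps:
start: ε-closure({0}) = {0,2,4,6,8,12}
'a' @ 1: {13,14}
'b' @ 2: {1,5,6,7,8,12,15}  ✓accept
'c' @ 3: {9,10}
'c' @ 4: {}  — state set empty
rest 'ccb' ignored (set empty)
after full input: {}  (accept=1 not in)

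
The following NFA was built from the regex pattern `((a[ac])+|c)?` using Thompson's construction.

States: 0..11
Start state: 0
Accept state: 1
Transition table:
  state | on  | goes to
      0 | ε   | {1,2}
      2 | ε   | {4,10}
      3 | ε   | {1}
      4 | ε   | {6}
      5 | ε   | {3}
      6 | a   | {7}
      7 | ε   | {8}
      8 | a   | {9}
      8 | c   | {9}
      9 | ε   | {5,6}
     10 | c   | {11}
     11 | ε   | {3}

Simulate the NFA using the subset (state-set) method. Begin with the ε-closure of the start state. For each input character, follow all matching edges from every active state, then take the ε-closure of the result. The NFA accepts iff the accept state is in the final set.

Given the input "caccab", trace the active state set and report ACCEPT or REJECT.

start: ε-closure({0}) = {0,1,2,4,6,10}
'c' @ 1: {1,3,11}  ✓accept
'a' @ 2: {}  — dead — no transitions
rest 'ccab' ignored (set empty)
after full input: {}  (accept=1 not in)

Answer: REJECT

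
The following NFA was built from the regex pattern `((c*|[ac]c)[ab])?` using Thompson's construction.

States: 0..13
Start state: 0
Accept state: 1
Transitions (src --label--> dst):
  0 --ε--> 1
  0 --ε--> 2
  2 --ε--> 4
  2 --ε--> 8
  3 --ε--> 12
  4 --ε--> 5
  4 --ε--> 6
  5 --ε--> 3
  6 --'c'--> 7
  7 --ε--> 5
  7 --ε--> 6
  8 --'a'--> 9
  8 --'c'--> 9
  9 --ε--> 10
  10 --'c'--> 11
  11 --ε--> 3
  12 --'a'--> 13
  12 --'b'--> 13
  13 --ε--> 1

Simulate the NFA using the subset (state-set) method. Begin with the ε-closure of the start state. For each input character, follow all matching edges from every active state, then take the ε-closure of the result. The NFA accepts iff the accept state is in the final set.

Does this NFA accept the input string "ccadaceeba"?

Answer: REJECT

Trace:
initial (ε-close {0}): {0,1,2,3,4,5,6,8,12}
'c' @ 1: {3,5,6,7,9,10,12}
'c' @ 2: {3,5,6,7,11,12}
'a' @ 3: {1,13}  (accept∈set)
'd' @ 4: {}  — dead — no transitions
rest 'aceeba' ignored (set empty)
end set {} — state 1 not in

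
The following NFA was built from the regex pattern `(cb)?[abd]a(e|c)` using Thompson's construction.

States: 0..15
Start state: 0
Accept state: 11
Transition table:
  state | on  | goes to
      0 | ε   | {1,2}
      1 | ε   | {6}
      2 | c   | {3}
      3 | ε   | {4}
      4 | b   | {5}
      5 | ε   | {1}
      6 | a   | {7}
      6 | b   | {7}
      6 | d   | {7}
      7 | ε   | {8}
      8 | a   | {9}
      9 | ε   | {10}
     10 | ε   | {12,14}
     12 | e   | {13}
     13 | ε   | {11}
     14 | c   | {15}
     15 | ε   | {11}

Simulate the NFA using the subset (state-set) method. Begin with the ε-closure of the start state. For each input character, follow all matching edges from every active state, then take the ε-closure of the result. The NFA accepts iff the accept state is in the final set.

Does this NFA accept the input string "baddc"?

S₀ = ε-closure({0}) = {0,1,2,6}
'b' @ 1: {7,8}
'a' @ 2: {9,10,12,14}
'd' @ 3: {}  — state set empty
rest 'dc' ignored (set empty)
after full input: {}  (accept=11 not in)

Answer: REJECT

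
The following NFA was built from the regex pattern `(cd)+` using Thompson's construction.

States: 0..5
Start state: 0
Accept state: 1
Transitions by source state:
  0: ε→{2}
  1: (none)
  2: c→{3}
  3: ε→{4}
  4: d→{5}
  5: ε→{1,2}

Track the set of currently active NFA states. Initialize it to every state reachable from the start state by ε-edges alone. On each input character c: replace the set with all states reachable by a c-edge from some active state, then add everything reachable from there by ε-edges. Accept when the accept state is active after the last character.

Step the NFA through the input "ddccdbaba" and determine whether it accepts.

S₀ = ε-closure({0}) = {0,2}
'd' @ 1: {}  — no active states
rest 'dccdbaba' ignored (set empty)
after full input: {}  (accept=1 not in)

Answer: REJECT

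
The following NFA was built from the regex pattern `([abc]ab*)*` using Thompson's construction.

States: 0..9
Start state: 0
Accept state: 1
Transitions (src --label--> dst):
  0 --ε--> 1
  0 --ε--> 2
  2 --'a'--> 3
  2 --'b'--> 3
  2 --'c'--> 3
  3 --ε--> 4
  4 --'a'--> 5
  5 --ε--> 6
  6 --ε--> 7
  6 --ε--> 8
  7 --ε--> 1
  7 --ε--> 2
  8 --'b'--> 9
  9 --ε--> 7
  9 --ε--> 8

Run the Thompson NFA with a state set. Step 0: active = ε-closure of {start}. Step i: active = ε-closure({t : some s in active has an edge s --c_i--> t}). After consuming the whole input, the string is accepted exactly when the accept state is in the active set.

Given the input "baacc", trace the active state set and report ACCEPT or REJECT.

Answer: REJECT

Trace:
start: ε-closure({0}) = {0,1,2}
'b' @ 1: {3,4}
'a' @ 2: {1,2,5,6,7,8}  (accept∈set)
'a' @ 3: {3,4}
'c' @ 4: {}  — state set empty
rest 'c' ignored (set empty)
end set {} — state 1 not in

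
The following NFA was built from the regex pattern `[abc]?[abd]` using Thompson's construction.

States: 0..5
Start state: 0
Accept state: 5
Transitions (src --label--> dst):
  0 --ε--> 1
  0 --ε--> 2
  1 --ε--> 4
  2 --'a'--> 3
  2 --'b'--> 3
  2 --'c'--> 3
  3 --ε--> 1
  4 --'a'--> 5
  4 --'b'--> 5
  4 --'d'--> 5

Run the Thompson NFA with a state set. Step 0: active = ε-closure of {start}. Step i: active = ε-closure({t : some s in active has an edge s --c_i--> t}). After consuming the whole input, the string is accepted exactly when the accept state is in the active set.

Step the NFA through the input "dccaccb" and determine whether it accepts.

initial (ε-close {0}): {0,1,2,4}
'd' @ 1: {5}  (accept∈set)
'c' @ 2: {}  — no active states
rest 'caccb' ignored (set empty)
end set {} — state 5 not in

Answer: REJECT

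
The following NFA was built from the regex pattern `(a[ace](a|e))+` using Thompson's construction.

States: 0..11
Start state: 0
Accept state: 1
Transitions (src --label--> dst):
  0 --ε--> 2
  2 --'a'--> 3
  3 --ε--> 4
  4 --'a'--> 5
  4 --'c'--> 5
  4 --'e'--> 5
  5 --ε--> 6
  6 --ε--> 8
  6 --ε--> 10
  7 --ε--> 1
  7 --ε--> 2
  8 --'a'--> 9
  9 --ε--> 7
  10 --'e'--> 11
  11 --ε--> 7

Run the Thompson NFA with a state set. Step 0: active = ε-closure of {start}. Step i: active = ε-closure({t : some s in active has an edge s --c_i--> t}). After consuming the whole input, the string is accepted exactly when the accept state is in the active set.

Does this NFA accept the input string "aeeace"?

Answer: ACCEPT

Steps:
initial (ε-close {0}): {0,2}
'a' @ 1: {3,4}
'e' @ 2: {5,6,8,10}
'e' @ 3: {1,2,7,11}  ✓accept
'a' @ 4: {3,4}
'c' @ 5: {5,6,8,10}
'e' @ 6: {1,2,7,11}  ✓accept
after full input: {1,2,7,11}  (accept=1 in)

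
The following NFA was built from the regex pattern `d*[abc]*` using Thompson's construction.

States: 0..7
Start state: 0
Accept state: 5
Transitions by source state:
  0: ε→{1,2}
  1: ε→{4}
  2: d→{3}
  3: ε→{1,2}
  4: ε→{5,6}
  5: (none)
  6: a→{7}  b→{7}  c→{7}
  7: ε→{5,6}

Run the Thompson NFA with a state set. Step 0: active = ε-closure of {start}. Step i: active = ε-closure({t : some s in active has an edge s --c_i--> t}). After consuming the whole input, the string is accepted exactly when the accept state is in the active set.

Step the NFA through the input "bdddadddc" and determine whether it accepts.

Answer: REJECT

Trace:
S₀ = ε-closure({0}) = {0,1,2,4,5,6}
'b' @ 1: {5,6,7}  (accept∈set)
'd' @ 2: {}  — dead — no transitions
rest 'ddadddc' ignored (set empty)
end set {} — state 5 not in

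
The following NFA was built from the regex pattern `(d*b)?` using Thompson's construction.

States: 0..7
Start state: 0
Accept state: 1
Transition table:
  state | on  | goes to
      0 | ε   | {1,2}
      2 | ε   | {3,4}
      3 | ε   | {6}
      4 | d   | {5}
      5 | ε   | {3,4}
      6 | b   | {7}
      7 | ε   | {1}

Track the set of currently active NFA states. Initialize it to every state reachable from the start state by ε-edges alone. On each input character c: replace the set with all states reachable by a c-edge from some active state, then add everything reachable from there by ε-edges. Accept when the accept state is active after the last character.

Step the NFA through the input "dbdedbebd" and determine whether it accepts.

Answer: REJECT

Steps:
S₀ = ε-closure({0}) = {0,1,2,3,4,6}
'd' @ 1: {3,4,5,6}
'b' @ 2: {1,7}  [accepting]
'd' @ 3: {}  — no active states
rest 'edbebd' ignored (set empty)
end set {} — state 1 not in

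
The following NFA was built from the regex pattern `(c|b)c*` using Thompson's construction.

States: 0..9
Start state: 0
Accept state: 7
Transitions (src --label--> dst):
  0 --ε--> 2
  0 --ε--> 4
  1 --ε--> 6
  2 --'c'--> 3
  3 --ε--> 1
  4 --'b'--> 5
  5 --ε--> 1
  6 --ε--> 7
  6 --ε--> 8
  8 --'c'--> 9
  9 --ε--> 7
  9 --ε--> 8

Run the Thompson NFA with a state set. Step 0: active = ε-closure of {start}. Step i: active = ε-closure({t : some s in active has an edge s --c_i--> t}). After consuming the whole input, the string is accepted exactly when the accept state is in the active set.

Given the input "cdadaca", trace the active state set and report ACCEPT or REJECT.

initial (ε-close {0}): {0,2,4}
'c' @ 1: {1,3,6,7,8}  (accept∈set)
'd' @ 2: {}  — state set empty
rest 'adaca' ignored (set empty)
after full input: {}  (accept=7 not in)

Answer: REJECT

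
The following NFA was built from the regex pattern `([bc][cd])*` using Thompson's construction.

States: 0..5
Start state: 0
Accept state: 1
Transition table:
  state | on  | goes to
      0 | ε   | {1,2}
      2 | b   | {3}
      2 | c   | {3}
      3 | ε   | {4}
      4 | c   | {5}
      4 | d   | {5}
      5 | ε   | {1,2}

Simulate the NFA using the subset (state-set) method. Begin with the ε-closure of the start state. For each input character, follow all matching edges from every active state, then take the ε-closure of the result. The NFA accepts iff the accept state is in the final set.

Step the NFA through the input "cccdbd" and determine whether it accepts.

S₀ = ε-closure({0}) = {0,1,2}
'c' @ 1: {3,4}
'c' @ 2: {1,2,5}  (accept∈set)
'c' @ 3: {3,4}
'd' @ 4: {1,2,5}  (accept∈set)
'b' @ 5: {3,4}
'd' @ 6: {1,2,5}  (accept∈set)
final: {1,2,5}; accept 1 in set

Answer: ACCEPT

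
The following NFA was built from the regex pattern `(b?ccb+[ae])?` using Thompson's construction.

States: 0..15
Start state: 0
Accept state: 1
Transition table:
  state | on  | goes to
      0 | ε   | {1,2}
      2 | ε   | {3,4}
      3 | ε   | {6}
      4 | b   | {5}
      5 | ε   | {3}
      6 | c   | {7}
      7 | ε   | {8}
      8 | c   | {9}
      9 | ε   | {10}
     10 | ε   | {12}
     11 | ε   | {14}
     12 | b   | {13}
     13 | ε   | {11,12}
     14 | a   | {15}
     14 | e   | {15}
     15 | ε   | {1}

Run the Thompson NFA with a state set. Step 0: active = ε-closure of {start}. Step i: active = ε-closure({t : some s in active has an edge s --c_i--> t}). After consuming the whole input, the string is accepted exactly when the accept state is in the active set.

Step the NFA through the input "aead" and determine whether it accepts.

start: ε-closure({0}) = {0,1,2,3,4,6}
'a' @ 1: {}  — no active states
rest 'ead' ignored (set empty)
final: {}; accept 1 not in set

Answer: REJECT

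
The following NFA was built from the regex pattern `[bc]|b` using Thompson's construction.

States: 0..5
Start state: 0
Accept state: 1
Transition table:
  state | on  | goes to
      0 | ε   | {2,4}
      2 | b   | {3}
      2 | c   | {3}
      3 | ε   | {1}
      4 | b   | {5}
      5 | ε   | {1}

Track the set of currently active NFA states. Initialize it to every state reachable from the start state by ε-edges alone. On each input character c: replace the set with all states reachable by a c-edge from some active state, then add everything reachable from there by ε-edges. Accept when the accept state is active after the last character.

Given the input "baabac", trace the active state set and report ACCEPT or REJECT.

S₀ = ε-closure({0}) = {0,2,4}
'b' @ 1: {1,3,5}  ✓accept
'a' @ 2: {}  — dead — no transitions
rest 'abac' ignored (set empty)
after full input: {}  (accept=1 not in)

Answer: REJECT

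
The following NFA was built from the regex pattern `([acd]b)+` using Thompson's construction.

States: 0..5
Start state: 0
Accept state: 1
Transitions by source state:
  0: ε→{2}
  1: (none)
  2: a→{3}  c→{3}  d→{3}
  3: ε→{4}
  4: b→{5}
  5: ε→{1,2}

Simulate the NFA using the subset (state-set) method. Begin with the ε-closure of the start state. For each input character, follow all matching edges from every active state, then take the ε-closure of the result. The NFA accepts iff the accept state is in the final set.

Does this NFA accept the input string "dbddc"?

Answer: REJECT

Steps:
initial (ε-close {0}): {0,2}
'd' @ 1: {3,4}
'b' @ 2: {1,2,5}  (accept∈set)
'd' @ 3: {3,4}
'd' @ 4: {}  — no active states
rest 'c' ignored (set empty)
final: {}; accept 1 not in set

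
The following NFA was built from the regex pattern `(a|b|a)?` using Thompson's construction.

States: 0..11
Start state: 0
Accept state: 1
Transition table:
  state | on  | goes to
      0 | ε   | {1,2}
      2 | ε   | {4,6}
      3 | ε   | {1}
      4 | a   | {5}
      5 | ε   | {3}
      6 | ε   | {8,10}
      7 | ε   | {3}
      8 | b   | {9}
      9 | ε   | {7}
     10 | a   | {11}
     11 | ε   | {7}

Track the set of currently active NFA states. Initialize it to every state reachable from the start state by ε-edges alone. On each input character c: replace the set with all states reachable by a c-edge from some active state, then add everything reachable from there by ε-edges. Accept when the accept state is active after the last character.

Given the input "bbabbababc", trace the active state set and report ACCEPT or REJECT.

Answer: REJECT

Derivation:
S₀ = ε-closure({0}) = {0,1,2,4,6,8,10}
'b' @ 1: {1,3,7,9}  ✓accept
'b' @ 2: {}  — no active states
rest 'abbababc' ignored (set empty)
after full input: {}  (accept=1 not in)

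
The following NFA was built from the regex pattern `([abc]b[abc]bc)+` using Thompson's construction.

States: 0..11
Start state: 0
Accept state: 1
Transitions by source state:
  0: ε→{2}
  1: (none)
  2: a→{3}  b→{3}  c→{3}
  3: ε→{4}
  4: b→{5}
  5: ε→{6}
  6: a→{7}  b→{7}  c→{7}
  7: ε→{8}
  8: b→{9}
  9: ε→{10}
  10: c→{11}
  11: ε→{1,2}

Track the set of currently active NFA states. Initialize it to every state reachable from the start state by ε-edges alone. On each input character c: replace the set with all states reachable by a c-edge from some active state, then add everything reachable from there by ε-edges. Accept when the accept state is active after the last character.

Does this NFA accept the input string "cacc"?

initial (ε-close {0}): {0,2}
'c' @ 1: {3,4}
'a' @ 2: {}  — dead — no transitions
rest 'cc' ignored (set empty)
final: {}; accept 1 not in set

Answer: REJECT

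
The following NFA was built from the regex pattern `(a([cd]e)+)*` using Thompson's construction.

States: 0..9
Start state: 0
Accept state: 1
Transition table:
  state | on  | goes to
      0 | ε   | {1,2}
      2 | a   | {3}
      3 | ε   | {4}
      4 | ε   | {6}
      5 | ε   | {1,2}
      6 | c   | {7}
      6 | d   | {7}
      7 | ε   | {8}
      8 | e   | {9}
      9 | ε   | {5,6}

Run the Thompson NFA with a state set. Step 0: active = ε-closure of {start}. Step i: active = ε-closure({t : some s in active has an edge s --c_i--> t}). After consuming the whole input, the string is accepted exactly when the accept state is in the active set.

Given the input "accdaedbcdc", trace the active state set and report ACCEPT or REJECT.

S₀ = ε-closure({0}) = {0,1,2}
'a' @ 1: {3,4,6}
'c' @ 2: {7,8}
'c' @ 3: {}  — dead — no transitions
rest 'daedbcdc' ignored (set empty)
final: {}; accept 1 not in set

Answer: REJECT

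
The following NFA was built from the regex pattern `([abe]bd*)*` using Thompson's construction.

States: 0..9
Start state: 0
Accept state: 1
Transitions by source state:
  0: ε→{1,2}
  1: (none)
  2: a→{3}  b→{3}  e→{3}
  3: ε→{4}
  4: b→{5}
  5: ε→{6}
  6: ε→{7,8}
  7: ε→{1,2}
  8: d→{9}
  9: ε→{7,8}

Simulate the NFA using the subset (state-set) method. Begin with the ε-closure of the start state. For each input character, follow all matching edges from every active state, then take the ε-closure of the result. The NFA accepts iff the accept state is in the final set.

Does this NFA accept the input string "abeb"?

start: ε-closure({0}) = {0,1,2}
'a' @ 1: {3,4}
'b' @ 2: {1,2,5,6,7,8}  ✓accept
'e' @ 3: {3,4}
'b' @ 4: {1,2,5,6,7,8}  ✓accept
end set {1,2,5,6,7,8} — state 1 in

Answer: ACCEPT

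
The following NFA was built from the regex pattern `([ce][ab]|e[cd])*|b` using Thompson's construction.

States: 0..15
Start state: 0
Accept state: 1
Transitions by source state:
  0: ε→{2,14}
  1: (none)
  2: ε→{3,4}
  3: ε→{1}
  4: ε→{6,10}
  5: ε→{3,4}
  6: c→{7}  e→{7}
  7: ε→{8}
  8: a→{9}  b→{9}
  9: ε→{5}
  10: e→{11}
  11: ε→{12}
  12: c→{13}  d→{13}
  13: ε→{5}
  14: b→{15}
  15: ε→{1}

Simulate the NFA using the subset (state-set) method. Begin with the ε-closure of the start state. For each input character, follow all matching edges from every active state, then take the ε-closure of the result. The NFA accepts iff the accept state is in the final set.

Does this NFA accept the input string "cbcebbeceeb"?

Answer: REJECT

Trace:
initial (ε-close {0}): {0,1,2,3,4,6,10,14}
'c' @ 1: {7,8}
'b' @ 2: {1,3,4,5,6,9,10}  [accepting]
'c' @ 3: {7,8}
'e' @ 4: {}  — no active states
rest 'bbeceeb' ignored (set empty)
final: {}; accept 1 not in set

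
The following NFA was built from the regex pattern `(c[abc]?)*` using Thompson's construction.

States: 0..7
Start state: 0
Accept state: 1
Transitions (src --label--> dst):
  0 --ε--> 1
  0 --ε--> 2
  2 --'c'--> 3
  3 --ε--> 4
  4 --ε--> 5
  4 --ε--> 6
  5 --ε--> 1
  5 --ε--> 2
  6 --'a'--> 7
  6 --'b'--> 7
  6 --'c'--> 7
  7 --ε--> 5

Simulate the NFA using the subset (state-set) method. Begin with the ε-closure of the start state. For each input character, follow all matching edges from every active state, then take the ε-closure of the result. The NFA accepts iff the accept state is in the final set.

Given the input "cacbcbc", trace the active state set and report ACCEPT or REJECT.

Answer: ACCEPT

Steps:
initial (ε-close {0}): {0,1,2}
'c' @ 1: {1,2,3,4,5,6}  [accepting]
'a' @ 2: {1,2,5,7}  [accepting]
'c' @ 3: {1,2,3,4,5,6}  [accepting]
'b' @ 4: {1,2,5,7}  [accepting]
'c' @ 5: {1,2,3,4,5,6}  [accepting]
'b' @ 6: {1,2,5,7}  [accepting]
'c' @ 7: {1,2,3,4,5,6}  [accepting]
after full input: {1,2,3,4,5,6}  (accept=1 in)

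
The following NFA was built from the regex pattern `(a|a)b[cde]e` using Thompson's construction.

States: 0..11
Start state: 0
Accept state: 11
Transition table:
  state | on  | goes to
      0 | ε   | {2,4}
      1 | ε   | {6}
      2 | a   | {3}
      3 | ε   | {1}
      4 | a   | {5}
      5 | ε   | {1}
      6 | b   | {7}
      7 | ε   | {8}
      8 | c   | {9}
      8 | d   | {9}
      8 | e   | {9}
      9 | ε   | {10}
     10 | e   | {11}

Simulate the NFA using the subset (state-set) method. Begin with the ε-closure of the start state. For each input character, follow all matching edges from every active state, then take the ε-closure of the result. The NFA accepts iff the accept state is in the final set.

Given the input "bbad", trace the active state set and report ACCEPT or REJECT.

start: ε-closure({0}) = {0,2,4}
'b' @ 1: {}  — dead — no transitions
rest 'bad' ignored (set empty)
end set {} — state 11 not in

Answer: REJECT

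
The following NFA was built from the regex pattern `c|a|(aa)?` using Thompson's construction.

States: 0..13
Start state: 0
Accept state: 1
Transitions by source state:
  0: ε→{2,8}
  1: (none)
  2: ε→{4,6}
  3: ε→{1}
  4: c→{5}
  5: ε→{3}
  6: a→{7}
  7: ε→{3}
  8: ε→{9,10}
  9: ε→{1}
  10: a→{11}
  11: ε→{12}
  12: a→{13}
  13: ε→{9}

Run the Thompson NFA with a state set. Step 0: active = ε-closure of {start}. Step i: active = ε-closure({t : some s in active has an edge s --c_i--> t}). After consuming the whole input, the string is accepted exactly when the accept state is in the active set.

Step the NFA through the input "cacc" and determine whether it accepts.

Answer: REJECT

Derivation:
initial (ε-close {0}): {0,1,2,4,6,8,9,10}
'c' @ 1: {1,3,5}  (accept∈set)
'a' @ 2: {}  — dead — no transitions
rest 'cc' ignored (set empty)
final: {}; accept 1 not in set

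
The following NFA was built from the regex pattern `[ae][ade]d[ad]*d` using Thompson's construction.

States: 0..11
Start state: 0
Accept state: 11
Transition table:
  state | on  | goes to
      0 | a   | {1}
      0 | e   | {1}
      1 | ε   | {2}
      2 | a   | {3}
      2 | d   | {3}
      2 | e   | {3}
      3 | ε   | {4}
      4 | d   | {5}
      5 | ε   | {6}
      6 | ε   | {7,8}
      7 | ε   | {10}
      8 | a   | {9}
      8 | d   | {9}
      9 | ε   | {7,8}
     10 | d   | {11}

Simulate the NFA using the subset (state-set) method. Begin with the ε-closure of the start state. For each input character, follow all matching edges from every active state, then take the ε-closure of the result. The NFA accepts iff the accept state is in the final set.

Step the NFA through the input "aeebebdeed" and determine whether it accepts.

Answer: REJECT

Trace:
start: ε-closure({0}) = {0}
'a' @ 1: {1,2}
'e' @ 2: {3,4}
'e' @ 3: {}  — dead — no transitions
rest 'bebdeed' ignored (set empty)
after full input: {}  (accept=11 not in)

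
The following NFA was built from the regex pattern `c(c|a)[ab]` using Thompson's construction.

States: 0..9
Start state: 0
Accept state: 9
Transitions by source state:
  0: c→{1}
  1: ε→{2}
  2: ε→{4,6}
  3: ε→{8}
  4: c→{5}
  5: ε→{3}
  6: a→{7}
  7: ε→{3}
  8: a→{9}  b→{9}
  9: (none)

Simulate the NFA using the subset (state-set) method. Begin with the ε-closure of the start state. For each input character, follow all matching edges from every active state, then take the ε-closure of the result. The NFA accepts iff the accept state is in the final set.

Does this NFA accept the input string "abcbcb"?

Answer: REJECT

Trace:
initial (ε-close {0}): {0}
'a' @ 1: {}  — state set empty
rest 'bcbcb' ignored (set empty)
end set {} — state 9 not in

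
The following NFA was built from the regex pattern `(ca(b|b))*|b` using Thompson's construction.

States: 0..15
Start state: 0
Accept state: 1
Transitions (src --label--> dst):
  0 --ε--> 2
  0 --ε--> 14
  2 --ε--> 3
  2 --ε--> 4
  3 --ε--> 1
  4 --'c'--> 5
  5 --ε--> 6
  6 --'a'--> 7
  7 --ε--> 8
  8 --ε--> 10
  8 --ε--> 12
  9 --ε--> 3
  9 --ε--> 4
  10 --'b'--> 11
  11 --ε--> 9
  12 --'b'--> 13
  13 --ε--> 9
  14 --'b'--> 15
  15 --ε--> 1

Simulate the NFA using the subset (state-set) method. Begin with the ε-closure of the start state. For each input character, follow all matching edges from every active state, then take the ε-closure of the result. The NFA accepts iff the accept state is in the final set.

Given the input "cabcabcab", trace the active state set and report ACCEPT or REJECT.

Answer: ACCEPT

Derivation:
initial (ε-close {0}): {0,1,2,3,4,14}
'c' @ 1: {5,6}
'a' @ 2: {7,8,10,12}
'b' @ 3: {1,3,4,9,11,13}  [accepting]
'c' @ 4: {5,6}
'a' @ 5: {7,8,10,12}
'b' @ 6: {1,3,4,9,11,13}  [accepting]
'c' @ 7: {5,6}
'a' @ 8: {7,8,10,12}
'b' @ 9: {1,3,4,9,11,13}  [accepting]
final: {1,3,4,9,11,13}; accept 1 in set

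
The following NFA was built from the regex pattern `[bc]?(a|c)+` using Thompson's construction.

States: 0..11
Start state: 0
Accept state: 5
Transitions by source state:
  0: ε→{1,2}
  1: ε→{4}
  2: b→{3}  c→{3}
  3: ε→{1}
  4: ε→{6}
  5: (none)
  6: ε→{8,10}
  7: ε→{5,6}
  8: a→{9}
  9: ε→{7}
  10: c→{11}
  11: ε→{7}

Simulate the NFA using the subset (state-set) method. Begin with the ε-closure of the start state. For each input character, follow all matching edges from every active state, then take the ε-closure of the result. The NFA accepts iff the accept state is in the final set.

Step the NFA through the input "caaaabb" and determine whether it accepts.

Answer: REJECT

Derivation:
S₀ = ε-closure({0}) = {0,1,2,4,6,8,10}
'c' @ 1: {1,3,4,5,6,7,8,10,11}  ✓accept
'a' @ 2: {5,6,7,8,9,10}  ✓accept
'a' @ 3: {5,6,7,8,9,10}  ✓accept
'a' @ 4: {5,6,7,8,9,10}  ✓accept
'a' @ 5: {5,6,7,8,9,10}  ✓accept
'b' @ 6: {}  — dead — no transitions
rest 'b' ignored (set empty)
final: {}; accept 5 not in set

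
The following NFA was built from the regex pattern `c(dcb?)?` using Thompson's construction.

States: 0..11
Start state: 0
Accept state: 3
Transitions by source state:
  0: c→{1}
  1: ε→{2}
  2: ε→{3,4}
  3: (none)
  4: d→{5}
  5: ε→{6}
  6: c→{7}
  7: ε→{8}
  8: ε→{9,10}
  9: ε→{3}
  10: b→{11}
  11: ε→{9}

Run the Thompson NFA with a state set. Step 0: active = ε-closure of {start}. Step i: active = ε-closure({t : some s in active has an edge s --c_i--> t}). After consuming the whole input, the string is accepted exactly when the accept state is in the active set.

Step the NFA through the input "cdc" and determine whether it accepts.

S₀ = ε-closure({0}) = {0}
'c' @ 1: {1,2,3,4}  [accepting]
'd' @ 2: {5,6}
'c' @ 3: {3,7,8,9,10}  [accepting]
end set {3,7,8,9,10} — state 3 in

Answer: ACCEPT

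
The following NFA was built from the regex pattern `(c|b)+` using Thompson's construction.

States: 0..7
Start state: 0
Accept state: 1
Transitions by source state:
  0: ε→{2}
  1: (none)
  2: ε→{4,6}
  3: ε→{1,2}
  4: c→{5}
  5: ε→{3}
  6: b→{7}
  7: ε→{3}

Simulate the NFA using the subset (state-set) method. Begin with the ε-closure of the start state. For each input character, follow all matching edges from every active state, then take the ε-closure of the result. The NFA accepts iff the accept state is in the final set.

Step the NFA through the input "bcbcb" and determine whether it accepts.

Answer: ACCEPT

Derivation:
start: ε-closure({0}) = {0,2,4,6}
'b' @ 1: {1,2,3,4,6,7}  (accept∈set)
'c' @ 2: {1,2,3,4,5,6}  (accept∈set)
'b' @ 3: {1,2,3,4,6,7}  (accept∈set)
'c' @ 4: {1,2,3,4,5,6}  (accept∈set)
'b' @ 5: {1,2,3,4,6,7}  (accept∈set)
final: {1,2,3,4,6,7}; accept 1 in set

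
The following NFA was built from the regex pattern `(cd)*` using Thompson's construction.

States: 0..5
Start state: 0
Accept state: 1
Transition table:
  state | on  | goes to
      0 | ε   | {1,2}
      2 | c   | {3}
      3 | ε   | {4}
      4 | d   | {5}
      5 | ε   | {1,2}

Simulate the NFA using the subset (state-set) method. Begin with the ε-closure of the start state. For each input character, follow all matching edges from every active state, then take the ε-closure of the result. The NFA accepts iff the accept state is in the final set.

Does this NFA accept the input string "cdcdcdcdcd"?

start: ε-closure({0}) = {0,1,2}
'c' @ 1: {3,4}
'd' @ 2: {1,2,5}  (accept∈set)
'c' @ 3: {3,4}
'd' @ 4: {1,2,5}  (accept∈set)
'c' @ 5: {3,4}
'd' @ 6: {1,2,5}  (accept∈set)
'c' @ 7: {3,4}
'd' @ 8: {1,2,5}  (accept∈set)
'c' @ 9: {3,4}
'd' @ 10: {1,2,5}  (accept∈set)
end set {1,2,5} — state 1 in

Answer: ACCEPT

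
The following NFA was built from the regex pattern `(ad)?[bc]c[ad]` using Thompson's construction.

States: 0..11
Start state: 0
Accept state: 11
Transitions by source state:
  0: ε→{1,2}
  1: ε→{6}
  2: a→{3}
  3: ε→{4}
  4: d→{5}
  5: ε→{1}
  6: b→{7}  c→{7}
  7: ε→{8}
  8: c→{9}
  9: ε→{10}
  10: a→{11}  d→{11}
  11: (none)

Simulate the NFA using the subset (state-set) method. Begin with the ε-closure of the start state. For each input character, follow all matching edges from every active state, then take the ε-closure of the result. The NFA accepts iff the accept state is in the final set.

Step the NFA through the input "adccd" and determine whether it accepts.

Answer: ACCEPT

Steps:
start: ε-closure({0}) = {0,1,2,6}
'a' @ 1: {3,4}
'd' @ 2: {1,5,6}
'c' @ 3: {7,8}
'c' @ 4: {9,10}
'd' @ 5: {11}  [accepting]
end set {11} — state 11 in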